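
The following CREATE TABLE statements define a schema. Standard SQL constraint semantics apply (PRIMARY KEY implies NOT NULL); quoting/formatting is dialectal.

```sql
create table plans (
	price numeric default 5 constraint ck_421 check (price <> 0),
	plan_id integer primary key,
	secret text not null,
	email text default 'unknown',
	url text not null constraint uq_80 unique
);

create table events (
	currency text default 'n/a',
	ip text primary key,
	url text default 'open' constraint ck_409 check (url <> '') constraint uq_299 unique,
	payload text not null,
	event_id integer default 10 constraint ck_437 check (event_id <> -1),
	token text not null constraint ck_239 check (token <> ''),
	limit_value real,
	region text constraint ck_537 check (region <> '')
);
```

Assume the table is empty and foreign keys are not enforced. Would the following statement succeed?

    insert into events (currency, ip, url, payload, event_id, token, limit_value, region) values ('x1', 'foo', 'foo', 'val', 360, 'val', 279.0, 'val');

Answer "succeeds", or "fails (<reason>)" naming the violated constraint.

succeeds

NOT NULL columns: ip is supplied; payload is supplied; token is supplied.
CHECK constraints: 'foo' satisfies (url <> ''); 360 satisfies (event_id <> -1); 'val' satisfies (token <> ''); 'val' satisfies (region <> '').
No constraint is violated.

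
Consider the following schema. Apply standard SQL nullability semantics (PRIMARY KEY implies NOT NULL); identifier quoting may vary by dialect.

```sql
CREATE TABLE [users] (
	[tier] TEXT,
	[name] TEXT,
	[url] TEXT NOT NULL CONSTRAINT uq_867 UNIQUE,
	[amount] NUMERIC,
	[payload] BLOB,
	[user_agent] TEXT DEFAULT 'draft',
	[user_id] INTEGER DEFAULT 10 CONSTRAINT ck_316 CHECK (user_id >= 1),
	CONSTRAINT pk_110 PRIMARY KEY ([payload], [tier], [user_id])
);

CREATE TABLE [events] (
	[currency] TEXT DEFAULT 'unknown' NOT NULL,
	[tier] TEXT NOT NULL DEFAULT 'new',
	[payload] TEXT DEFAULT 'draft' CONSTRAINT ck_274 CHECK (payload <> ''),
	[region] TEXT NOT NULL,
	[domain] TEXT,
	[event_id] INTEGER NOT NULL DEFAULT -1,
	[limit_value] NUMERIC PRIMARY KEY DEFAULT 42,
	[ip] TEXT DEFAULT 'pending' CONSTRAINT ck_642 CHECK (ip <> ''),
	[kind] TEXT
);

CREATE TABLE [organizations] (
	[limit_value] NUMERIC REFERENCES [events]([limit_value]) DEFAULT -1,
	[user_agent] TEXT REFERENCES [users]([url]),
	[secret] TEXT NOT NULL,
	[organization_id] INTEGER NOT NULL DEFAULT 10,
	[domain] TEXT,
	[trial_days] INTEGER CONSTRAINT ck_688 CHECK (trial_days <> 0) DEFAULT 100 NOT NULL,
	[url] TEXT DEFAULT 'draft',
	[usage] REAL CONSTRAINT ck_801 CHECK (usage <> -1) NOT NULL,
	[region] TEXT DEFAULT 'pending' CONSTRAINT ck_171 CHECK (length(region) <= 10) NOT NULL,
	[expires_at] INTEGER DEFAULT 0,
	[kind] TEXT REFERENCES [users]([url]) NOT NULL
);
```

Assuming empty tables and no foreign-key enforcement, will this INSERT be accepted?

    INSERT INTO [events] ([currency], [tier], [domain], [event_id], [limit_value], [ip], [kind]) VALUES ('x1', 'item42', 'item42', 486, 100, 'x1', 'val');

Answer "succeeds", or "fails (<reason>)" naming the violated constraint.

fails (NOT NULL on region)

region is omitted from the column list and has no DEFAULT, so it would receive NULL.
But region is declared NOT NULL.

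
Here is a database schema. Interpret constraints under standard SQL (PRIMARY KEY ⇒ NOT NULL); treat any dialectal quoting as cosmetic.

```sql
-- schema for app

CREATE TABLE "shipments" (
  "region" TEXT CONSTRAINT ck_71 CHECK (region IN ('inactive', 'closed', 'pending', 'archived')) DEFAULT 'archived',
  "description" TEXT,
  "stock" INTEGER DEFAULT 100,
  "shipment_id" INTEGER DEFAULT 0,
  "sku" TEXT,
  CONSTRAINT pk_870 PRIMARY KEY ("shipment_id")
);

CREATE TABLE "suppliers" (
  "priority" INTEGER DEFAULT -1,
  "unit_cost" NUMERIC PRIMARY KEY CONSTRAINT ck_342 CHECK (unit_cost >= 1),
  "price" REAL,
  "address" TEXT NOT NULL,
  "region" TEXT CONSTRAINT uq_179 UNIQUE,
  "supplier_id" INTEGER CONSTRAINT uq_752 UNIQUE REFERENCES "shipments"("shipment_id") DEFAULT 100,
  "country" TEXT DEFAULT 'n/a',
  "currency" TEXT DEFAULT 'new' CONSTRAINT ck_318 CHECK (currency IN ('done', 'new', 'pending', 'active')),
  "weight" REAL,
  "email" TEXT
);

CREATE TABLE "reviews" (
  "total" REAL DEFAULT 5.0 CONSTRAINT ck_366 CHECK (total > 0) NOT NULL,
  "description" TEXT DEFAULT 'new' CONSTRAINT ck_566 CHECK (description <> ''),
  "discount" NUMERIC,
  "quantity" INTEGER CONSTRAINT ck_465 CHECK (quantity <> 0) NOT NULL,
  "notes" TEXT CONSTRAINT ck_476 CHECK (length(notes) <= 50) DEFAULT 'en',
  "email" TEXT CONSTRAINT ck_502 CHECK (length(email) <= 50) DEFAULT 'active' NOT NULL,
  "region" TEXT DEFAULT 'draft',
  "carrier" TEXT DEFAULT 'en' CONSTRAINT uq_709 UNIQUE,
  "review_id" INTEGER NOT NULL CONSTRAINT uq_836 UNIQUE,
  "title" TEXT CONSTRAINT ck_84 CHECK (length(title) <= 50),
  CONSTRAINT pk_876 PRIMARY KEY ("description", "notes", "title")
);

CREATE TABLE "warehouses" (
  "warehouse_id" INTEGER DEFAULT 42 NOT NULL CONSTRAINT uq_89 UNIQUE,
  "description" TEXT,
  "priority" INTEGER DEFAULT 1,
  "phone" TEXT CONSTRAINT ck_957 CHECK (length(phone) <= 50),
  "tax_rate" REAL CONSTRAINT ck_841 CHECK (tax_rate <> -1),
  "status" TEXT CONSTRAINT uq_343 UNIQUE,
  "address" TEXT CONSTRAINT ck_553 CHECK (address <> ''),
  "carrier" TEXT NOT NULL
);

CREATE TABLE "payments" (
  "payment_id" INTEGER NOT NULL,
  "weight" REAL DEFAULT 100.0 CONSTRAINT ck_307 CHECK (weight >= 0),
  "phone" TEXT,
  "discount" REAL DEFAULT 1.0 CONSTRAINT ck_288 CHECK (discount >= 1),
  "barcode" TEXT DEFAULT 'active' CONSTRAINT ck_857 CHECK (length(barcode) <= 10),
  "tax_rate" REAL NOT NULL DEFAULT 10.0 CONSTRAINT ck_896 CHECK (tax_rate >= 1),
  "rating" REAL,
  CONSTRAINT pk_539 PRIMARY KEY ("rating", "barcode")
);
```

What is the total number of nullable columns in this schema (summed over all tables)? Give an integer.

shipments: 4 nullable (region, description, stock, sku — PK (shipment_id) and explicit NOT NULL columns excluded).
suppliers: 8 nullable (priority, price, region, supplier_id, country, currency, weight, email — PK (unit_cost) and explicit NOT NULL columns excluded).
reviews: 3 nullable (discount, region, carrier — PK (description, notes, title) and explicit NOT NULL columns excluded).
warehouses: 6 nullable (description, priority, phone, tax_rate, status, address — PK none and explicit NOT NULL columns excluded).
payments: 3 nullable (weight, phone, discount — PK (rating, barcode) and explicit NOT NULL columns excluded).
Total: 4 + 8 + 3 + 6 + 3 = 24.

24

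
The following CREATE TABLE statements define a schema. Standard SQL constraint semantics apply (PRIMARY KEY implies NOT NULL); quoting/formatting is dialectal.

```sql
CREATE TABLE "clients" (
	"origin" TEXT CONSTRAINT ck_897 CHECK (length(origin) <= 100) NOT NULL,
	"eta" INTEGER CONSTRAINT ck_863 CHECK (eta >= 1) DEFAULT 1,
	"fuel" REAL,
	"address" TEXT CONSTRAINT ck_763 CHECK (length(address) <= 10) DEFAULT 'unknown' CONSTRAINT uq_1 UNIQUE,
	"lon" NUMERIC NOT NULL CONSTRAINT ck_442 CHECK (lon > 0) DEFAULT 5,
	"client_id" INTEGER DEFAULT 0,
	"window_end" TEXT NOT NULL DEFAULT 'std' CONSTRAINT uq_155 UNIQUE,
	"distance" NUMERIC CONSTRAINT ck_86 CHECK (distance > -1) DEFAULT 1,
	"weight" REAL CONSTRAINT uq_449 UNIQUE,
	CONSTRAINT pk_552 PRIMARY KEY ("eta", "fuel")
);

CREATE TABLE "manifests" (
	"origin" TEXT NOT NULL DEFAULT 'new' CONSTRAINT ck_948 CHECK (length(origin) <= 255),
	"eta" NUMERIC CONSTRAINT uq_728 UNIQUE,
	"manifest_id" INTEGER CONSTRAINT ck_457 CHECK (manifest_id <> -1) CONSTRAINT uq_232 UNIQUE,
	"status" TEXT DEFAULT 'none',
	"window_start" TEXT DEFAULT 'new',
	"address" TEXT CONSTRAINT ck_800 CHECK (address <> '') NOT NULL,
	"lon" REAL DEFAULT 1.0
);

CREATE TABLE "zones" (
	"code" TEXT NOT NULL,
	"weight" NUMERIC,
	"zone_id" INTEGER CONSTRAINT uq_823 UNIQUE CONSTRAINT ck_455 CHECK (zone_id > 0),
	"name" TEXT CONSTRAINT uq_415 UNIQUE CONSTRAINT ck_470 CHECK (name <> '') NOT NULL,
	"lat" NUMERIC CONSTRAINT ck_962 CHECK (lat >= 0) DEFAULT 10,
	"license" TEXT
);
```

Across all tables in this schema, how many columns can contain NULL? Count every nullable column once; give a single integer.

13

clients: 4 nullable (address, client_id, distance, weight — PK (eta, fuel) and explicit NOT NULL columns excluded).
manifests: 5 nullable (eta, manifest_id, status, window_start, lon — PK none and explicit NOT NULL columns excluded).
zones: 4 nullable (weight, zone_id, lat, license — PK none and explicit NOT NULL columns excluded).
Total: 4 + 5 + 4 = 13.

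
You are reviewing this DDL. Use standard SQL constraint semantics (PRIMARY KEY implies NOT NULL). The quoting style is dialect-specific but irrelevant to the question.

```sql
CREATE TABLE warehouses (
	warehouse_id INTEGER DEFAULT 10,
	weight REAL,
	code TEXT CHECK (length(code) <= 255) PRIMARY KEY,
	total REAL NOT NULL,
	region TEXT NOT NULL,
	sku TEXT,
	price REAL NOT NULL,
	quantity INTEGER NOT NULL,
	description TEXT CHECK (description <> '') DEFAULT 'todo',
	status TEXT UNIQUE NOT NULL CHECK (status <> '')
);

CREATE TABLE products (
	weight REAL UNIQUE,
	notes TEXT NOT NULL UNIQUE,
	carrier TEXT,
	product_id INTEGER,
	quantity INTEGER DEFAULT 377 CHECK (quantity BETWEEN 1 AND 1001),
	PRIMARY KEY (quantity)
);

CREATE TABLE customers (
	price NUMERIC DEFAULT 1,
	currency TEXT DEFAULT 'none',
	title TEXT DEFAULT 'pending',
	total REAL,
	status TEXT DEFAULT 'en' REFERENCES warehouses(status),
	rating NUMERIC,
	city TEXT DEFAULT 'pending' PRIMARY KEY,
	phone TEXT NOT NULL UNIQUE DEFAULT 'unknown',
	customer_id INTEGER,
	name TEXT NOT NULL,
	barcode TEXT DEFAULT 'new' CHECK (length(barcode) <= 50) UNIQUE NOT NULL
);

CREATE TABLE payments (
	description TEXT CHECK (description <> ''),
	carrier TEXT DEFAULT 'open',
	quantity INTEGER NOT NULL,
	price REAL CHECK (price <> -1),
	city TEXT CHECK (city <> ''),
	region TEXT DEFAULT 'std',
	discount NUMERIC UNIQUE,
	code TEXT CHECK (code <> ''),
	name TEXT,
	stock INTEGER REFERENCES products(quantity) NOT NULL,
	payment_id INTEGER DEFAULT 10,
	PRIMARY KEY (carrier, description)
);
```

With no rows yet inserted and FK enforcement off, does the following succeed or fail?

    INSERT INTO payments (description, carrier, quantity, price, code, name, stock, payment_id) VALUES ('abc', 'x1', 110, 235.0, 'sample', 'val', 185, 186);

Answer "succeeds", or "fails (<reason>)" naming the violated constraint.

NOT NULL columns: carrier is supplied; description is supplied; quantity is supplied; stock is supplied.
CHECK constraints: 'abc' satisfies (description <> ''); 235.0 satisfies (price <> -1); 'sample' satisfies (code <> '').
No constraint is violated.

succeeds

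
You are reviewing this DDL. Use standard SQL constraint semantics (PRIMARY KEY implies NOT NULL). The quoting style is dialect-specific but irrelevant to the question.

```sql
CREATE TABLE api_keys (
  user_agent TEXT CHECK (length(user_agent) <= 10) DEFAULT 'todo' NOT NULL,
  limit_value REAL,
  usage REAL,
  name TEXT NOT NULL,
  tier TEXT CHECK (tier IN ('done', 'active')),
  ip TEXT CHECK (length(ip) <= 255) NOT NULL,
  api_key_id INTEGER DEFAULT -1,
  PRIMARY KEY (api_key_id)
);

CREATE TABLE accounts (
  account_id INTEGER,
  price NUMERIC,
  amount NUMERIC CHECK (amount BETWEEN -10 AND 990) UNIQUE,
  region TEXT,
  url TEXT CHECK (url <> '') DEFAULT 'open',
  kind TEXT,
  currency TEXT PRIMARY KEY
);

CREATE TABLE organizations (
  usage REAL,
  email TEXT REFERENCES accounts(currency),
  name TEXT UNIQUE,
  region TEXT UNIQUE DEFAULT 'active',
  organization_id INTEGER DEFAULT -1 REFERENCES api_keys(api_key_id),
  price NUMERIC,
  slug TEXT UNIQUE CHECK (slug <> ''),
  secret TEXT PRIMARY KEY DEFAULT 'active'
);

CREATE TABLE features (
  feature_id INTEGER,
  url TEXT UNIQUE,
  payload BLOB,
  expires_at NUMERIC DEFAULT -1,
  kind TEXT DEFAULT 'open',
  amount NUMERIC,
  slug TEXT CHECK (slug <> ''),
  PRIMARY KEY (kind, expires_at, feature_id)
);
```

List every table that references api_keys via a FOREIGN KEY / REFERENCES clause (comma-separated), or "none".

- organizations.organization_id references api_keys(api_key_id).

organizations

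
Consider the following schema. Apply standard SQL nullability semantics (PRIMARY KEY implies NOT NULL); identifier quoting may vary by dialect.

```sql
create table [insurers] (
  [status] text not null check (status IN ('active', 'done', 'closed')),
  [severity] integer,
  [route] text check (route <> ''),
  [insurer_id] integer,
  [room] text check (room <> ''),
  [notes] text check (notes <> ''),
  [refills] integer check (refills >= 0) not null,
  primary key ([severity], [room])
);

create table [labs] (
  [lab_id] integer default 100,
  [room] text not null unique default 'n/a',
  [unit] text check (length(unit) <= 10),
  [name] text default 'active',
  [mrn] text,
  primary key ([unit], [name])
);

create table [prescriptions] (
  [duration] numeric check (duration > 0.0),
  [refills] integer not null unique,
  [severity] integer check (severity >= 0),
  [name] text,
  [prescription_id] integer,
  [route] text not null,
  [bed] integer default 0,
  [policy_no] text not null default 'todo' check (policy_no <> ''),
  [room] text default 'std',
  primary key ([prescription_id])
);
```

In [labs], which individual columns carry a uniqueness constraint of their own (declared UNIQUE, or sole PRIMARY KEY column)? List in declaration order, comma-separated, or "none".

- lab_id: no UNIQUE or single-column PK constraint.
- room: declared UNIQUE → unique.
- unit: part of a composite PRIMARY KEY — only the tuple is unique, not this column on its own.
- name: part of a composite PRIMARY KEY — only the tuple is unique, not this column on its own.
- mrn: no UNIQUE or single-column PK constraint.

room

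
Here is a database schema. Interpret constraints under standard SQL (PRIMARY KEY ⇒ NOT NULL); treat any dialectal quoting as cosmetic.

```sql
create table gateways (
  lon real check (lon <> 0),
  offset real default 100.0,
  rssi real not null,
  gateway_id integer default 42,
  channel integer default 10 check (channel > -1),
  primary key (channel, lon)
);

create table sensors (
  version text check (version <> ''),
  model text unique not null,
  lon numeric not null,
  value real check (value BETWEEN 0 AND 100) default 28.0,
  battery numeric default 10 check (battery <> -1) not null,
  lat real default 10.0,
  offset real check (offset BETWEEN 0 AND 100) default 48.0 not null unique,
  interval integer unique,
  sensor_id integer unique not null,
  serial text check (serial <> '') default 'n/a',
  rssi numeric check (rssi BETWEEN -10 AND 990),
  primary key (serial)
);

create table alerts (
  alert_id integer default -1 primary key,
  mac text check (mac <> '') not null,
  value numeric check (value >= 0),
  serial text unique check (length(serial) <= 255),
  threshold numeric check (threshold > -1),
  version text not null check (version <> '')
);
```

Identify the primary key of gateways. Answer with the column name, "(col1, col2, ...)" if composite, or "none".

A table-level PRIMARY KEY clause names 2 columns: channel, lon.
This is a composite key — the combination is unique, not each column individually.

(channel, lon)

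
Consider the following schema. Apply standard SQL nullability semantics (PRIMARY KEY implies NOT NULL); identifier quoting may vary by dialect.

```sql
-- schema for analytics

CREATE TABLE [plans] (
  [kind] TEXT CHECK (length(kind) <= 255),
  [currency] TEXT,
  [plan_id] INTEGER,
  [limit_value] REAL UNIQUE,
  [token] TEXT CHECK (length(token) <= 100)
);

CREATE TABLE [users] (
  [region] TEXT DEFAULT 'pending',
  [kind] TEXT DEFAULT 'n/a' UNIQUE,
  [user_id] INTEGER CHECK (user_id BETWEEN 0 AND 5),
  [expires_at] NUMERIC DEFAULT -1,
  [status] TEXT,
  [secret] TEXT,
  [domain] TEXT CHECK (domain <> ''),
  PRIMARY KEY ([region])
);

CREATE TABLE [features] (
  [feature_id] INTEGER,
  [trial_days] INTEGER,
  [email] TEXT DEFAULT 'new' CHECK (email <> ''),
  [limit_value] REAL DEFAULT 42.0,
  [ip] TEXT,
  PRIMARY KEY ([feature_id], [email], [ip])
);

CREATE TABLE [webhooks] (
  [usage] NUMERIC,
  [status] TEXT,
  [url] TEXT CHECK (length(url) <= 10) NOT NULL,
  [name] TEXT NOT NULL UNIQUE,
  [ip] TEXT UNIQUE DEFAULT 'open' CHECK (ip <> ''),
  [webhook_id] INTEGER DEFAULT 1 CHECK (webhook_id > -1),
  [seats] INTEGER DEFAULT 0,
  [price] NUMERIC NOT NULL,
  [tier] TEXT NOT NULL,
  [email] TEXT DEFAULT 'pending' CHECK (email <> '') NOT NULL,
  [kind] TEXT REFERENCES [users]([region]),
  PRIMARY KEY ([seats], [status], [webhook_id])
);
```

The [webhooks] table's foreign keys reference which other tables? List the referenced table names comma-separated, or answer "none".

users

- kind REFERENCES users(region).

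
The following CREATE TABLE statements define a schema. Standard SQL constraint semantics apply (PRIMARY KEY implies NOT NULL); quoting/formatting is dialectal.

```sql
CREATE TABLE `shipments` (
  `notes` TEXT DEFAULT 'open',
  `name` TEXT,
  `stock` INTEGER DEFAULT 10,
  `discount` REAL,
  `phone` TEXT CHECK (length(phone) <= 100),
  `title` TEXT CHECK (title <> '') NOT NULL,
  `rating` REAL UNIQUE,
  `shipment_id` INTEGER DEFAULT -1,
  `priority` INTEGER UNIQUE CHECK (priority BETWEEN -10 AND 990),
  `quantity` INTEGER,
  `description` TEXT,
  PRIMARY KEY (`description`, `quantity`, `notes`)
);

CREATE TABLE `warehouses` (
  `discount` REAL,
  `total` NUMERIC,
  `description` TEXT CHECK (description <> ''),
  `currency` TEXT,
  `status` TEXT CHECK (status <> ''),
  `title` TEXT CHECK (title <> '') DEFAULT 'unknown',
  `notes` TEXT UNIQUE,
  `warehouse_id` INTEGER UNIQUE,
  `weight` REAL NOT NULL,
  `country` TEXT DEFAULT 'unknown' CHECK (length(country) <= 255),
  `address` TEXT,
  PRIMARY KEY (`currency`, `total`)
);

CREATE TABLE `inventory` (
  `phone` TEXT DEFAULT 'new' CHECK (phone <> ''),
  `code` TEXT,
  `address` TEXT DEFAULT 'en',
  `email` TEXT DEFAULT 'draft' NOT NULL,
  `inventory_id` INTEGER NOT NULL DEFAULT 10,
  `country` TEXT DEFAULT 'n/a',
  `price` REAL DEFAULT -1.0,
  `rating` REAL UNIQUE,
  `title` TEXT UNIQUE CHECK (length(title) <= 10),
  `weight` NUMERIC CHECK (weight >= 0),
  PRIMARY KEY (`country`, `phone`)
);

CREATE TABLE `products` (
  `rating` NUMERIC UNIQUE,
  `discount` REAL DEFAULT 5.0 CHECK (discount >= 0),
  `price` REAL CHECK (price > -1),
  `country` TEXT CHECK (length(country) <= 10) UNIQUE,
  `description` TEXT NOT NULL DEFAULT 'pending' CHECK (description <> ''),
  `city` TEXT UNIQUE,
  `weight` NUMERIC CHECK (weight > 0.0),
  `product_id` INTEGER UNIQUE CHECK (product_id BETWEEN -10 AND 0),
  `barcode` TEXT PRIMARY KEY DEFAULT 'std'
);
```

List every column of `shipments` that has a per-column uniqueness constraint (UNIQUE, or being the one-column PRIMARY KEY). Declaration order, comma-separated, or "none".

- notes: part of a composite PRIMARY KEY — only the tuple is unique, not this column on its own.
- name: no UNIQUE or single-column PK constraint.
- stock: no UNIQUE or single-column PK constraint.
- discount: no UNIQUE or single-column PK constraint.
- phone: no UNIQUE or single-column PK constraint.
- title: no UNIQUE or single-column PK constraint.
- rating: declared UNIQUE → unique.
- shipment_id: no UNIQUE or single-column PK constraint.
- priority: declared UNIQUE → unique.
- quantity: part of a composite PRIMARY KEY — only the tuple is unique, not this column on its own.
- description: part of a composite PRIMARY KEY — only the tuple is unique, not this column on its own.

rating, priority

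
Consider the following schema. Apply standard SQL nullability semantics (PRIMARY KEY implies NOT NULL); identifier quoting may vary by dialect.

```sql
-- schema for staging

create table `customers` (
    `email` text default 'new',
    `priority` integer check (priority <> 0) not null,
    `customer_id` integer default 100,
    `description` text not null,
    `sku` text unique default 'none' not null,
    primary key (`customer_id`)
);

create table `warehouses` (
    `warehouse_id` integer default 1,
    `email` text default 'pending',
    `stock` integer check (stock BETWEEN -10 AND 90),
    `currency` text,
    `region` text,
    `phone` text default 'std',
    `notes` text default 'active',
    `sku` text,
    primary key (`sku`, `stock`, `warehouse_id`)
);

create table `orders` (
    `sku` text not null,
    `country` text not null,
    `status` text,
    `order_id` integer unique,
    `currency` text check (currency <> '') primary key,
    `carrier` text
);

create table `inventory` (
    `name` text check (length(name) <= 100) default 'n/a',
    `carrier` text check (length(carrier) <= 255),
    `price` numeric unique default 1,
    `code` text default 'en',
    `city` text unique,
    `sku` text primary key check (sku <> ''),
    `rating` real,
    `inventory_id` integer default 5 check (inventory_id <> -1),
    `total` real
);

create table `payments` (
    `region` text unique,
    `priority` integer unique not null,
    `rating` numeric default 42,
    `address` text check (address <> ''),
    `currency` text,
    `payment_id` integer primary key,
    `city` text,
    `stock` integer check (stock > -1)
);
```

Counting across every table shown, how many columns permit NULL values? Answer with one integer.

customers: 1 nullable (email — PK (customer_id) and explicit NOT NULL columns excluded).
warehouses: 5 nullable (email, currency, region, phone, notes — PK (sku, stock, warehouse_id) and explicit NOT NULL columns excluded).
orders: 3 nullable (status, order_id, carrier — PK (currency) and explicit NOT NULL columns excluded).
inventory: 8 nullable (name, carrier, price, code, city, rating, inventory_id, total — PK (sku) and explicit NOT NULL columns excluded).
payments: 6 nullable (region, rating, address, currency, city, stock — PK (payment_id) and explicit NOT NULL columns excluded).
Total: 1 + 5 + 3 + 8 + 6 = 23.

23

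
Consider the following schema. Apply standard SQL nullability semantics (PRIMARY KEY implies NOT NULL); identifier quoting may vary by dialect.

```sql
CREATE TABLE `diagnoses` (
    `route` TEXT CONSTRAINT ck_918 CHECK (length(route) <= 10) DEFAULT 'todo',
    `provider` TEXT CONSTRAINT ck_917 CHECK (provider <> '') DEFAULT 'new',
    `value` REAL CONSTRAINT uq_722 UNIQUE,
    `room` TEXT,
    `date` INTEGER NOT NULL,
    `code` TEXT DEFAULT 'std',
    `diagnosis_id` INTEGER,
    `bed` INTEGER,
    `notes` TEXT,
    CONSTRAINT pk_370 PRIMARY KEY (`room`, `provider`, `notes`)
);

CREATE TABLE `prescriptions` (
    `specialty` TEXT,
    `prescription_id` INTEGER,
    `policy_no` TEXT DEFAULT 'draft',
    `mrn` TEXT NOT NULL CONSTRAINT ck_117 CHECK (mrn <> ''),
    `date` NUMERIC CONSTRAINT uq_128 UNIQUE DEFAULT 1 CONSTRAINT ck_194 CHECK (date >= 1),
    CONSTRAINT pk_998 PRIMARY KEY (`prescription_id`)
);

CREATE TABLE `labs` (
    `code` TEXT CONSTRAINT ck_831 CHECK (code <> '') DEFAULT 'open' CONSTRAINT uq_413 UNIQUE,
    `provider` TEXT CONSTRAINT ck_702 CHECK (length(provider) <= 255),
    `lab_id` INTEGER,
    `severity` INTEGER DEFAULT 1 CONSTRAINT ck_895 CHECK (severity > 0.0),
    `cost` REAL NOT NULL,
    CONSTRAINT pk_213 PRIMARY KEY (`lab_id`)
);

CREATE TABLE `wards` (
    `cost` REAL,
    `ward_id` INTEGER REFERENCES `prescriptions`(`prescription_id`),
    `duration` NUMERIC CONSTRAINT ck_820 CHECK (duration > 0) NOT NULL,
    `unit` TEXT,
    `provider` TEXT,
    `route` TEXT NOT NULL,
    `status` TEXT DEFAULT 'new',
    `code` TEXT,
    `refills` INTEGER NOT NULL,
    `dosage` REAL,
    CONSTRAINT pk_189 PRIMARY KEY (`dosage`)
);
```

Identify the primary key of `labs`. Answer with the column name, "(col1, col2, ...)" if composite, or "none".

lab_id

lab_id is declared PRIMARY KEY as a table-level PRIMARY KEY clause.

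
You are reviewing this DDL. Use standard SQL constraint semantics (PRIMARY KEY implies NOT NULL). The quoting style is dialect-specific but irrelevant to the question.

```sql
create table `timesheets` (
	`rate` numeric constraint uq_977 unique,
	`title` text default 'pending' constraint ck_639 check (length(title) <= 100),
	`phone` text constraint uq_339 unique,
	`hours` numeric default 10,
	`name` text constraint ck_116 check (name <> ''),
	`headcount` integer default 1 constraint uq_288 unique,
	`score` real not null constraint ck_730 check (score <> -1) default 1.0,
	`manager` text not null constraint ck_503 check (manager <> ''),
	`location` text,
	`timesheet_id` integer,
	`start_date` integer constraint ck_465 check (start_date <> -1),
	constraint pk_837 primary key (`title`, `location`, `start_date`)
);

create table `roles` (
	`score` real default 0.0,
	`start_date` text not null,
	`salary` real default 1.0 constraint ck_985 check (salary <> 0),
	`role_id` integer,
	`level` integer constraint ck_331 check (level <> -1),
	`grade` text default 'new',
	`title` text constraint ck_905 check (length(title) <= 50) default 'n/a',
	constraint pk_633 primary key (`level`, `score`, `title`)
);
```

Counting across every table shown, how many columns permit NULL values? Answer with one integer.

9

timesheets: 6 nullable (rate, phone, hours, name, headcount, timesheet_id — PK (title, location, start_date) and explicit NOT NULL columns excluded).
roles: 3 nullable (salary, role_id, grade — PK (level, score, title) and explicit NOT NULL columns excluded).
Total: 6 + 3 = 9.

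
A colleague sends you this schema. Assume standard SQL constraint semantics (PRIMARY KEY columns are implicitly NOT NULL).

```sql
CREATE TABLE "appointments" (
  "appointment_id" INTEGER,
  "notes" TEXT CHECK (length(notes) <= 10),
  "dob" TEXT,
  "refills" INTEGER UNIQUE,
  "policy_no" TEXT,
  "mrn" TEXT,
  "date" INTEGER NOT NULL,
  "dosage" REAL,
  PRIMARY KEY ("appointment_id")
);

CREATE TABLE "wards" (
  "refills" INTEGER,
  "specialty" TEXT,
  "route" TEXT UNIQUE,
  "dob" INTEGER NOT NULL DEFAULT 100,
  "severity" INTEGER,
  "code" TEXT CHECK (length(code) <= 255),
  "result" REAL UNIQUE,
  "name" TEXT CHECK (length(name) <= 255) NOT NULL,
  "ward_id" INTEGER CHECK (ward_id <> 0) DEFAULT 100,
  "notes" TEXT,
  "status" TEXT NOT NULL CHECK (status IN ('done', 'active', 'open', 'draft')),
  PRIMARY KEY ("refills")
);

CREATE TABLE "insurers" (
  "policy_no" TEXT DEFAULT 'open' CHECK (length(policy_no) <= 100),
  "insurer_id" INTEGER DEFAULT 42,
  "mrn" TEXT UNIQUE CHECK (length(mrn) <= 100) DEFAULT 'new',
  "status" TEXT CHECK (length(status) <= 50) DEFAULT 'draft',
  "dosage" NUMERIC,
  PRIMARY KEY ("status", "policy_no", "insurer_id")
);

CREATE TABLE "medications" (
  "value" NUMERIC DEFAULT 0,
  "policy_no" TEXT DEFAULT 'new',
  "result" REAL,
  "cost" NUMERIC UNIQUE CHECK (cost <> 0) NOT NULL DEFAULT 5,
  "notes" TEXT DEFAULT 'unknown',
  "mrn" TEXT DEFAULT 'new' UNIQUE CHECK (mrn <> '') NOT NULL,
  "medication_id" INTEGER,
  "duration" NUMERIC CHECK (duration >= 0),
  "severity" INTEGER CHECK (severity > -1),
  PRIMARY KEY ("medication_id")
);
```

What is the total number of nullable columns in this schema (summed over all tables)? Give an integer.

appointments: 6 nullable (notes, dob, refills, policy_no, mrn, dosage — PK (appointment_id) and explicit NOT NULL columns excluded).
wards: 7 nullable (specialty, route, severity, code, result, ward_id, notes — PK (refills) and explicit NOT NULL columns excluded).
insurers: 2 nullable (mrn, dosage — PK (status, policy_no, insurer_id) and explicit NOT NULL columns excluded).
medications: 6 nullable (value, policy_no, result, notes, duration, severity — PK (medication_id) and explicit NOT NULL columns excluded).
Total: 6 + 7 + 2 + 6 = 21.

21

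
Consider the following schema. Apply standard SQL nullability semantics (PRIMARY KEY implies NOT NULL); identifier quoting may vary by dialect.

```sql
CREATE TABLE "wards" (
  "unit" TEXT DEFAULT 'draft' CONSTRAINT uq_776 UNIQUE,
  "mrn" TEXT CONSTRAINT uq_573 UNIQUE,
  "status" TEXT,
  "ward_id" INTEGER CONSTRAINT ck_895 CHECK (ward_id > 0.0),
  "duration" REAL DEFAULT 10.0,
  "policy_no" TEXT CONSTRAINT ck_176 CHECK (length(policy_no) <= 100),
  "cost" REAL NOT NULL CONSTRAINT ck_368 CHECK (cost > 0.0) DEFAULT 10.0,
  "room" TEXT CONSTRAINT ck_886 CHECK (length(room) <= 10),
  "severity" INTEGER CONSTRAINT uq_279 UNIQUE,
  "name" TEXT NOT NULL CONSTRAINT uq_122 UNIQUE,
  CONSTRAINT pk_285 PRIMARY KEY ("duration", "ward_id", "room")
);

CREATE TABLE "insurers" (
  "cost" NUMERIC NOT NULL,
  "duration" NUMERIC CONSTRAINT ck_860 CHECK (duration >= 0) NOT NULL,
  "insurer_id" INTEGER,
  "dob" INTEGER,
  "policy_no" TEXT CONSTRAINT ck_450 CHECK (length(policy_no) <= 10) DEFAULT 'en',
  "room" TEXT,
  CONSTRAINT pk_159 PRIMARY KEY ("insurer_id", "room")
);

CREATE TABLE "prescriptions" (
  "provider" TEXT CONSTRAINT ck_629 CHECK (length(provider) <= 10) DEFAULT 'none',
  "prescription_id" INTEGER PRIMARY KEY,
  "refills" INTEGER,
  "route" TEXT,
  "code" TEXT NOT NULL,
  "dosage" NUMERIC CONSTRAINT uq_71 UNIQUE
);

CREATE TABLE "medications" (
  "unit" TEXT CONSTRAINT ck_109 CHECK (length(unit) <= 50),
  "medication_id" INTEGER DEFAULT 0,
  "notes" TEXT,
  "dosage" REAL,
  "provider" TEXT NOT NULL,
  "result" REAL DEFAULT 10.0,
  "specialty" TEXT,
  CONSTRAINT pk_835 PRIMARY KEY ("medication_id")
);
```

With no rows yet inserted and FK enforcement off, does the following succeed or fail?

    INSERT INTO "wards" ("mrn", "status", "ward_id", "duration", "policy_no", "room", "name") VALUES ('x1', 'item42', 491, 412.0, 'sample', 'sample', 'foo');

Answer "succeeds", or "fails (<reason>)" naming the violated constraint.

NOT NULL columns: cost defaults to 10.0; duration is supplied; name is supplied; room is supplied; ward_id is supplied.
CHECK constraints: 491 satisfies (ward_id > 0.0); 'sample' satisfies (length(policy_no) <= 100); 'sample' satisfies (length(room) <= 10).
No constraint is violated.

succeeds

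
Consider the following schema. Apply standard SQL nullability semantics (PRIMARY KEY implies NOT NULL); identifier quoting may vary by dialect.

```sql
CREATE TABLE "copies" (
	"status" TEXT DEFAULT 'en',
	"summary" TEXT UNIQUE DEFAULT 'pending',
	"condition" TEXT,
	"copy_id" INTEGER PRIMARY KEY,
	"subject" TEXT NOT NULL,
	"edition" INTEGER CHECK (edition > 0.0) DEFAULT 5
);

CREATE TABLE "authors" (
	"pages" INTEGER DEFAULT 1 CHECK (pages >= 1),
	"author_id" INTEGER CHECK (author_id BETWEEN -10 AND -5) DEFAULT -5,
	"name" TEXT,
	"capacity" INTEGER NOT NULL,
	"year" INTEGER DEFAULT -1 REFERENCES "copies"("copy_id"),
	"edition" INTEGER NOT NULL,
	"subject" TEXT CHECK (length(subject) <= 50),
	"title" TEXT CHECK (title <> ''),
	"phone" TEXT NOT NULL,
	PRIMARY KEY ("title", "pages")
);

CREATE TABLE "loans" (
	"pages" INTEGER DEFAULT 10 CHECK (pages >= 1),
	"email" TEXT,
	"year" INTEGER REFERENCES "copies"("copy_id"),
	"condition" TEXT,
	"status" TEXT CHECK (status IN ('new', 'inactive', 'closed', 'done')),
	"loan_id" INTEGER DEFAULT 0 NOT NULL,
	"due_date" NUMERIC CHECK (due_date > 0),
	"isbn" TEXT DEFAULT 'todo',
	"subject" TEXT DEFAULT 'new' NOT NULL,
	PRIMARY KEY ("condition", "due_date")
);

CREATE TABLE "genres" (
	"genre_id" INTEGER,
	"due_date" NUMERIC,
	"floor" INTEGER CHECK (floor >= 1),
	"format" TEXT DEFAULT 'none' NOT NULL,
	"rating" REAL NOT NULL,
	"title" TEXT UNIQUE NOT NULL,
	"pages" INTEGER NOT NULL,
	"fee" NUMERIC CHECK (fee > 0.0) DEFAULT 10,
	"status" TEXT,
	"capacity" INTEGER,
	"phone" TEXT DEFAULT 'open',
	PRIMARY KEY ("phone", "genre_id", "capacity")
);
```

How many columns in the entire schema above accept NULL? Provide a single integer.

copies: 4 nullable (status, summary, condition, edition — PK (copy_id) and explicit NOT NULL columns excluded).
authors: 4 nullable (author_id, name, year, subject — PK (title, pages) and explicit NOT NULL columns excluded).
loans: 5 nullable (pages, email, year, status, isbn — PK (condition, due_date) and explicit NOT NULL columns excluded).
genres: 4 nullable (due_date, floor, fee, status — PK (phone, genre_id, capacity) and explicit NOT NULL columns excluded).
Total: 4 + 4 + 5 + 4 = 17.

17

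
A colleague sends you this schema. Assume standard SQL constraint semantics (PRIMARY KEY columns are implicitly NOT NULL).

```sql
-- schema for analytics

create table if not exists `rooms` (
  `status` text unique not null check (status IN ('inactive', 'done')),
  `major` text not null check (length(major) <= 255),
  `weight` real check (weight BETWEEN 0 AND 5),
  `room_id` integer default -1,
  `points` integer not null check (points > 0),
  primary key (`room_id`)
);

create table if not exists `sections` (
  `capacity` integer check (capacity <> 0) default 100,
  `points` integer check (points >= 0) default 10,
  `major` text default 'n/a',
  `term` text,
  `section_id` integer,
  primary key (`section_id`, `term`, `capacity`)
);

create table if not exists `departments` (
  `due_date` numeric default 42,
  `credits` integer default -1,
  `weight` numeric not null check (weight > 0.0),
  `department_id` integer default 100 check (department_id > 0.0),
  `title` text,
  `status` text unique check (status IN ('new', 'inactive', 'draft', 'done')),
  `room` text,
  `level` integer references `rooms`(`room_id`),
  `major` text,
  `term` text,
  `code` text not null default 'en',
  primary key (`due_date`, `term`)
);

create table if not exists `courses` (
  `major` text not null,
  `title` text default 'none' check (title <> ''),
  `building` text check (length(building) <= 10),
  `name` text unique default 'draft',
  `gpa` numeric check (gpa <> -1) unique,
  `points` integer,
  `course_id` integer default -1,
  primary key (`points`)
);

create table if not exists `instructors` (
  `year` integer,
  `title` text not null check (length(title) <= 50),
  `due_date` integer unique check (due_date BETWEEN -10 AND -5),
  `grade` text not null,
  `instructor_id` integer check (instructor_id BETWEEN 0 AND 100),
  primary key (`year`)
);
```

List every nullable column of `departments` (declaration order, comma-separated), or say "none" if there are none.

- due_date: part of the PRIMARY KEY, which implies NOT NULL → not nullable.
- credits: DEFAULT only fills an omitted column; an explicit NULL is still allowed → nullable.
- weight: declared NOT NULL → not nullable.
- department_id: CHECK does not forbid NULL (a CHECK constraint passes when its expression is NULL) → nullable.
- title: no NOT NULL constraint applies → nullable.
- status: CHECK does not forbid NULL (a CHECK constraint passes when its expression is NULL) → nullable.
- room: no NOT NULL constraint applies → nullable.
- level: a foreign key column may be NULL unless separately constrained → nullable.
- major: no NOT NULL constraint applies → nullable.
- term: part of the PRIMARY KEY, which implies NOT NULL → not nullable.
- code: declared NOT NULL → not nullable.

credits, department_id, title, status, room, level, major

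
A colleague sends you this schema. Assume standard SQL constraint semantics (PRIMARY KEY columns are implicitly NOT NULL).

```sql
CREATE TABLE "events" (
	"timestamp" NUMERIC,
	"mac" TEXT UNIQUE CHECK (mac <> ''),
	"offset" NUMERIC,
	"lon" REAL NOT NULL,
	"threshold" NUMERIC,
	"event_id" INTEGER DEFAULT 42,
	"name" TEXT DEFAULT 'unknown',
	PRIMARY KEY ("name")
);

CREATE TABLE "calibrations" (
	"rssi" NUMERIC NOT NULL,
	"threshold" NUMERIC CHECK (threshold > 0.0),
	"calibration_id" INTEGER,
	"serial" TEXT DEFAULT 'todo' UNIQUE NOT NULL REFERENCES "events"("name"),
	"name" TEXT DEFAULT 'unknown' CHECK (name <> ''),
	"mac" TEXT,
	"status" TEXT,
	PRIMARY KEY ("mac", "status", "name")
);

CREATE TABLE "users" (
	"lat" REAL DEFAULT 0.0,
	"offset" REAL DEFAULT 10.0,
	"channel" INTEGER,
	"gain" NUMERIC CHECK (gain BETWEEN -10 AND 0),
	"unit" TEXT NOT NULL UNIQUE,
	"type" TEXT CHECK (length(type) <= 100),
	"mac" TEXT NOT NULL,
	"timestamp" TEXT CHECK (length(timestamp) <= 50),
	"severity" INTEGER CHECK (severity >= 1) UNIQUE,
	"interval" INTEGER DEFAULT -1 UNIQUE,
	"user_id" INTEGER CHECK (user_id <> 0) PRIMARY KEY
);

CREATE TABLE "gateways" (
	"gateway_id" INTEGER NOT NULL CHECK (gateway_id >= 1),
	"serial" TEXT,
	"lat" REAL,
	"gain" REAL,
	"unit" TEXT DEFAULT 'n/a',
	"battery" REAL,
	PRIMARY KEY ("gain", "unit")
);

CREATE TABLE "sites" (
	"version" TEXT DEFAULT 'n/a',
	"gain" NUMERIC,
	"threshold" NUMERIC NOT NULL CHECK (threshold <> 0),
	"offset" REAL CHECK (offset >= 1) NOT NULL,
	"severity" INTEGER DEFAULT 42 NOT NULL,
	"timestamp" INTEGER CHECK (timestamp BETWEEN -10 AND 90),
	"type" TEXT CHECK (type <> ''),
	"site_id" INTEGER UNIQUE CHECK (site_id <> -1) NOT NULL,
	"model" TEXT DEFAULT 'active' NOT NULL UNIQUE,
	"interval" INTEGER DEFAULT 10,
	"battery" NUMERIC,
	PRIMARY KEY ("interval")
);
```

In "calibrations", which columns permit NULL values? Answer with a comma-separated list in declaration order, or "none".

- rssi: declared NOT NULL → not nullable.
- threshold: CHECK does not forbid NULL (a CHECK constraint passes when its expression is NULL) → nullable.
- calibration_id: no NOT NULL constraint applies → nullable.
- serial: declared NOT NULL → not nullable.
- name: part of the PRIMARY KEY, which implies NOT NULL → not nullable.
- mac: part of the PRIMARY KEY, which implies NOT NULL → not nullable.
- status: part of the PRIMARY KEY, which implies NOT NULL → not nullable.

threshold, calibration_id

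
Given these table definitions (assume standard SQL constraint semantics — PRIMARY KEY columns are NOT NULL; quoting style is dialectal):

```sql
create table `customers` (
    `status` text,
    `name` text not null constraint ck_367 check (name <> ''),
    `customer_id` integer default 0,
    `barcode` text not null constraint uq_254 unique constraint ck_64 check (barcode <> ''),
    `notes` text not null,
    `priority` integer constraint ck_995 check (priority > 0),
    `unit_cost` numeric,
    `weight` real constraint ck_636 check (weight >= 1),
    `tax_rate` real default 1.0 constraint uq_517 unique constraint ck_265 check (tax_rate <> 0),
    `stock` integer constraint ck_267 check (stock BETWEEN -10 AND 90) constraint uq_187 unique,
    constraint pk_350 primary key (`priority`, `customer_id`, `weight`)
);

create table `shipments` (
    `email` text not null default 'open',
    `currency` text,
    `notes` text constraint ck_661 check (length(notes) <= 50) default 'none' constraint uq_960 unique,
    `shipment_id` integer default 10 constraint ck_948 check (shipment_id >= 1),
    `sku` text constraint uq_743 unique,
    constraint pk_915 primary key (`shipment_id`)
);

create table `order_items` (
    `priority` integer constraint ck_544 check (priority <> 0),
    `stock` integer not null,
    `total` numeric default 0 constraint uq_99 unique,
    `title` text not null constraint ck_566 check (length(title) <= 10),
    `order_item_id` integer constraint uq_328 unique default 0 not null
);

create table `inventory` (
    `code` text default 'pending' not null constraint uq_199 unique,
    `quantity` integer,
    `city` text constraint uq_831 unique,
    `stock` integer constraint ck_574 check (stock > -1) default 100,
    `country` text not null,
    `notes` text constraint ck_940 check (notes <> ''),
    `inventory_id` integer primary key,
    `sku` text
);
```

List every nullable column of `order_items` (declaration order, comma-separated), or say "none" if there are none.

priority, total

- priority: CHECK does not forbid NULL (a CHECK constraint passes when its expression is NULL) → nullable.
- stock: declared NOT NULL → not nullable.
- total: UNIQUE does not imply NOT NULL → nullable.
- title: declared NOT NULL → not nullable.
- order_item_id: declared NOT NULL → not nullable.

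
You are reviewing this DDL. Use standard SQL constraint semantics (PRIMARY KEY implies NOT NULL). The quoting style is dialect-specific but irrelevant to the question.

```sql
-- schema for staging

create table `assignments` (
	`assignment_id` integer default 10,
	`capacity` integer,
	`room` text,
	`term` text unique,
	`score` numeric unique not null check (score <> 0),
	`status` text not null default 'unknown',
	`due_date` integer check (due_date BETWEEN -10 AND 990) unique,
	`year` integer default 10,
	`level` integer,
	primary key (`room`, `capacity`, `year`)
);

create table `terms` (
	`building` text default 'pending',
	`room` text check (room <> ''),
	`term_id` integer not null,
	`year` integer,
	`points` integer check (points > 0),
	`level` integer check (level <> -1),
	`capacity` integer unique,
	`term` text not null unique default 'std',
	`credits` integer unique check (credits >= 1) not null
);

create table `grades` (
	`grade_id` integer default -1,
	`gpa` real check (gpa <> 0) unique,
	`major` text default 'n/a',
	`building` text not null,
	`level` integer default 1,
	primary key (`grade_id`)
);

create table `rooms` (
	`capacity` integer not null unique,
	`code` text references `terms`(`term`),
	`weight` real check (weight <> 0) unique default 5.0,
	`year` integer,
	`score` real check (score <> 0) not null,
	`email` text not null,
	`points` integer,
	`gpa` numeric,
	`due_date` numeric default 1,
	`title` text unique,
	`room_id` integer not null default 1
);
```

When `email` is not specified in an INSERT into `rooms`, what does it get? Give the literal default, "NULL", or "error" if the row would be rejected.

email has no DEFAULT clause.
Omitting it would insert NULL, but it is declared NOT NULL, so the INSERT fails.

error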